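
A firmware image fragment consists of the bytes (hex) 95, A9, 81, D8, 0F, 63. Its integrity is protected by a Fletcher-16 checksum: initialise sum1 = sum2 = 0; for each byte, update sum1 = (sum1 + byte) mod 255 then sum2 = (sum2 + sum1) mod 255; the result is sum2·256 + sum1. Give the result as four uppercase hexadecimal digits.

Running sums (mod 255):
  after byte 0 (95): sum1=149, sum2=149
  after byte 1 (A9): sum1=63, sum2=212
  after byte 2 (81): sum1=192, sum2=149
  after byte 3 (D8): sum1=153, sum2=47
  after byte 4 (0F): sum1=168, sum2=215
  after byte 5 (63): sum1=12, sum2=227
Checksum = sum2·256 + sum1 = 227·256 + 12 = 58124 = 0xE30C.

E30C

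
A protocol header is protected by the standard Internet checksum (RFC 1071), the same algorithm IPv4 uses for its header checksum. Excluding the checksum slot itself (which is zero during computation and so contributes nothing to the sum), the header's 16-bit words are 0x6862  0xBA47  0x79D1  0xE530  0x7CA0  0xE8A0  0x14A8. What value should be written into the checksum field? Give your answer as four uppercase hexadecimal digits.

046A

One's-complement addition (fold any carry out of bit 15 back into bit 0):
  0x6862 + 0xBA47 = 0x122A9 → wrap carry → 0x22AA
  0x22AA + 0x79D1 = 0x09C7B
  0x9C7B + 0xE530 = 0x181AB → wrap carry → 0x81AC
  0x81AC + 0x7CA0 = 0x0FE4C
  0xFE4C + 0xE8A0 = 0x1E6EC → wrap carry → 0xE6ED
  0xE6ED + 0x14A8 = 0x0FB95
One's-complement sum = 0xFB95.
Checksum = ~0xFB95 & 0xFFFF = 0x046A.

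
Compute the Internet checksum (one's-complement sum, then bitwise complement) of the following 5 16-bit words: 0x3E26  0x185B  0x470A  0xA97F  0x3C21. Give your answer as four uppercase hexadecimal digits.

7CD3

One's-complement addition (fold any carry out of bit 15 back into bit 0):
  0x3E26 + 0x185B = 0x05681
  0x5681 + 0x470A = 0x09D8B
  0x9D8B + 0xA97F = 0x1470A → wrap carry → 0x470B
  0x470B + 0x3C21 = 0x0832C
One's-complement sum = 0x832C.
Checksum = ~0x832C & 0xFFFF = 0x7CD3.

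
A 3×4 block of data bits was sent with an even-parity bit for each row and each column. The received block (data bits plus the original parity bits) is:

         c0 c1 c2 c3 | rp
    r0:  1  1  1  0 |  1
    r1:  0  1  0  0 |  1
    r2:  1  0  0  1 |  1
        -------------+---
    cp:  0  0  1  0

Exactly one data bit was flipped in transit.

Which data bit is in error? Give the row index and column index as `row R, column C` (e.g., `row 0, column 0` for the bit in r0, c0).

row 2, column 3

Recompute each row's even parity and compare to rp:
  r0: data parity 1, sent rp 1 → ok
  r1: data parity 1, sent rp 1 → ok
  r2: data parity 0, sent rp 1 → mismatch
Recompute each column's even parity and compare to cp:
  c0: data parity 0, sent cp 0 → ok
  c1: data parity 0, sent cp 0 → ok
  c2: data parity 1, sent cp 1 → ok
  c3: data parity 1, sent cp 0 → mismatch
Exactly one row (r2) and one column (c3) fail → the flipped bit is at their intersection.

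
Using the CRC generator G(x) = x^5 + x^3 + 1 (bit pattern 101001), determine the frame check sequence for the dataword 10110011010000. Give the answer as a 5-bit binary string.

11111

Append 5 zeros: 1011001101000000000. Divide by 101001 (XOR where the leading bit is 1):
  pos 0: 101100 XOR 101001 = 000101
  pos 3: 101110 XOR 101001 = 000111
  pos 6: 111100 XOR 101001 = 010101
  pos 7: 101010 XOR 101001 = 000011
  pos 11: 110000 XOR 101001 = 011001
  pos 12: 110010 XOR 101001 = 011011
  pos 13: 110110 XOR 101001 = 011111
Remainder (last 5 bits) = 11111. This is the CRC / FCS.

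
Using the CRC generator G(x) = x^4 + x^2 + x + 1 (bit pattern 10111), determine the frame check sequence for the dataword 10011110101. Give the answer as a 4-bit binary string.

Append 4 zeros: 100111101010000. Divide by 10111 (XOR where the leading bit is 1):
  pos 0: 10011 XOR 10111 = 00100
  pos 2: 10011 XOR 10111 = 00100
  pos 4: 10001 XOR 10111 = 00110
  pos 6: 11001 XOR 10111 = 01110
  pos 7: 11100 XOR 10111 = 01011
  pos 8: 10110 XOR 10111 = 00001
Remainder (last 4 bits) = 0100. This is the CRC / FCS.

0100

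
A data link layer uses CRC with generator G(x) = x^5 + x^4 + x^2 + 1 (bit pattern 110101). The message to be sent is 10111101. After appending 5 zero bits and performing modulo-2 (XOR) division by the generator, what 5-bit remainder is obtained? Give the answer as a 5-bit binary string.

01010

Append 5 zeros: 1011110100000. Divide by 110101 (XOR where the leading bit is 1):
  pos 0: 101111 XOR 110101 = 011010
  pos 1: 110100 XOR 110101 = 000001
  pos 6: 110000 XOR 110101 = 000101
Remainder (last 5 bits) = 01010. This is the CRC / FCS.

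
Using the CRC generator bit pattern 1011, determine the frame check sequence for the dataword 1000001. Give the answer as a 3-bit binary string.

111

Append 3 zeros: 1000001000. Divide by 1011 (XOR where the leading bit is 1):
  pos 0: 1000 XOR 1011 = 0011
  pos 2: 1100 XOR 1011 = 0111
  pos 3: 1111 XOR 1011 = 0100
  pos 4: 1000 XOR 1011 = 0011
  pos 6: 1100 XOR 1011 = 0111
Remainder (last 3 bits) = 111. This is the CRC / FCS.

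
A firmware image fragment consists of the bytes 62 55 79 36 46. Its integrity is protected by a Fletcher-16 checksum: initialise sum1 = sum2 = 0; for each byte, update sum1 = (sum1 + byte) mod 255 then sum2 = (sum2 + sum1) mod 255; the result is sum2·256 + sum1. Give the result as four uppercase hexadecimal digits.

Running sums (mod 255):
  after byte 0 (62): sum1=62, sum2=62
  after byte 1 (55): sum1=117, sum2=179
  after byte 2 (79): sum1=196, sum2=120
  after byte 3 (36): sum1=232, sum2=97
  after byte 4 (46): sum1=23, sum2=120
Checksum = sum2·256 + sum1 = 120·256 + 23 = 30743 = 0x7817.

7817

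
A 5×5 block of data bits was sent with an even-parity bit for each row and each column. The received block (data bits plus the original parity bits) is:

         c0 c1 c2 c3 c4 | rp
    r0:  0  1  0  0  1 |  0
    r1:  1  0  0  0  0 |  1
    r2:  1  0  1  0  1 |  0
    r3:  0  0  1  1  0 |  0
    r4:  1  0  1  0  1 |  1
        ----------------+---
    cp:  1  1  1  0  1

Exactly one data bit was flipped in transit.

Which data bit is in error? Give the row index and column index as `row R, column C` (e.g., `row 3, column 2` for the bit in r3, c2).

Recompute each row's even parity and compare to rp:
  r0: data parity 0, sent rp 0 → ok
  r1: data parity 1, sent rp 1 → ok
  r2: data parity 1, sent rp 0 → mismatch
  r3: data parity 0, sent rp 0 → ok
  r4: data parity 1, sent rp 1 → ok
Recompute each column's even parity and compare to cp:
  c0: data parity 1, sent cp 1 → ok
  c1: data parity 1, sent cp 1 → ok
  c2: data parity 1, sent cp 1 → ok
  c3: data parity 1, sent cp 0 → mismatch
  c4: data parity 1, sent cp 1 → ok
Exactly one row (r2) and one column (c3) fail → the flipped bit is at their intersection.

row 2, column 3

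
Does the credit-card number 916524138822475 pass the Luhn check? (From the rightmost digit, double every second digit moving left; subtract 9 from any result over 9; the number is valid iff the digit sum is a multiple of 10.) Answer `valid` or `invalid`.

valid

From the right, keep odd positions and double even positions (subtract 9 from any doubled value over 9):
  doubled (positions 2,4,...): 5 4 7 6 8 1 2 → sum 33
  kept (positions 1,3,...): 5 4 2 8 1 2 6 9 → sum 37
Total = 70.
70 mod 10 = 0, so the number is valid.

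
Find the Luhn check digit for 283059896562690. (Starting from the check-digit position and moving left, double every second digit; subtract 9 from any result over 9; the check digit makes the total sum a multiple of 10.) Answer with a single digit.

Partial digits right→left: 0 9 6 2 6 5 6 9 8 9 5 0 3 8 2
Double every second digit counting from the check-digit position (so the 1st, 3rd, 5th, ... of the partial from the right).
  doubled (with −9 where >9): 0 3 3 3 7 1 6 4 → sum 27
  kept as-is: 9 2 5 9 9 0 8 → sum 42
Total = 27 + 42 = 69.
Check digit = (10 − (69 mod 10)) mod 10 = 1.

1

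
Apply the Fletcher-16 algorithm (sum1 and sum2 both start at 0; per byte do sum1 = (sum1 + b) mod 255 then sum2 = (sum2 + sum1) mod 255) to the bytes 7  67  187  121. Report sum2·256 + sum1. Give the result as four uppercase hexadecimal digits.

D67F

Running sums (mod 255):
  after byte 0 (7): sum1=7, sum2=7
  after byte 1 (67): sum1=74, sum2=81
  after byte 2 (187): sum1=6, sum2=87
  after byte 3 (121): sum1=127, sum2=214
Checksum = sum2·256 + sum1 = 214·256 + 127 = 54911 = 0xD67F.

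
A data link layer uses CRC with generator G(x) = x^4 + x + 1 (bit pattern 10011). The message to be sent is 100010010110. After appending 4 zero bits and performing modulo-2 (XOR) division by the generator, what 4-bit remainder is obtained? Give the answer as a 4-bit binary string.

Append 4 zeros: 1000100101100000. Divide by 10011 (XOR where the leading bit is 1):
  pos 0: 10001 XOR 10011 = 00010
  pos 3: 10001 XOR 10011 = 00010
  pos 6: 10011 XOR 10011 = 00000
Remainder (last 4 bits) = 0000. This is the CRC / FCS.

0000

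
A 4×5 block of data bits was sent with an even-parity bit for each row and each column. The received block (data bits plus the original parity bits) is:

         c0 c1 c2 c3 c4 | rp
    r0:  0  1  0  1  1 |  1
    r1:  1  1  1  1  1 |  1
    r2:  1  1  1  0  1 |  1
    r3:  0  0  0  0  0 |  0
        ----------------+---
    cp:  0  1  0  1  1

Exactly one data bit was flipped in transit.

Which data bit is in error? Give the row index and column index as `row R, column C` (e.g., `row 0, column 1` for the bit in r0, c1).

row 2, column 3

Recompute each row's even parity and compare to rp:
  r0: data parity 1, sent rp 1 → ok
  r1: data parity 1, sent rp 1 → ok
  r2: data parity 0, sent rp 1 → mismatch
  r3: data parity 0, sent rp 0 → ok
Recompute each column's even parity and compare to cp:
  c0: data parity 0, sent cp 0 → ok
  c1: data parity 1, sent cp 1 → ok
  c2: data parity 0, sent cp 0 → ok
  c3: data parity 0, sent cp 1 → mismatch
  c4: data parity 1, sent cp 1 → ok
Exactly one row (r2) and one column (c3) fail → the flipped bit is at their intersection.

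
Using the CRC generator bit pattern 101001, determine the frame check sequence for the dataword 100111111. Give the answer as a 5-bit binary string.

10111

Append 5 zeros: 10011111100000. Divide by 101001 (XOR where the leading bit is 1):
  pos 0: 100111 XOR 101001 = 001110
  pos 2: 111011 XOR 101001 = 010010
  pos 3: 100101 XOR 101001 = 001100
  pos 5: 110000 XOR 101001 = 011001
  pos 6: 110010 XOR 101001 = 011011
  pos 7: 110110 XOR 101001 = 011111
  pos 8: 111110 XOR 101001 = 010111
Remainder (last 5 bits) = 10111. This is the CRC / FCS.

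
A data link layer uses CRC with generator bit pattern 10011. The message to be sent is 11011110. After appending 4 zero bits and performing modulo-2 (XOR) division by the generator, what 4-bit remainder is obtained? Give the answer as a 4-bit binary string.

1101

Append 4 zeros: 110111100000. Divide by 10011 (XOR where the leading bit is 1):
  pos 0: 11011 XOR 10011 = 01000
  pos 1: 10001 XOR 10011 = 00010
  pos 4: 10100 XOR 10011 = 00111
  pos 6: 11100 XOR 10011 = 01111
  pos 7: 11110 XOR 10011 = 01101
Remainder (last 4 bits) = 1101. This is the CRC / FCS.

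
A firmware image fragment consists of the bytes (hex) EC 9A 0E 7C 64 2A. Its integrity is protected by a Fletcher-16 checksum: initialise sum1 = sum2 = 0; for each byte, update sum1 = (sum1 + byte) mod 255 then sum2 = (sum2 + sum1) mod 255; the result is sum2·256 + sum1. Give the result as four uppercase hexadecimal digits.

33A0

Running sums (mod 255):
  after byte 0 (EC): sum1=236, sum2=236
  after byte 1 (9A): sum1=135, sum2=116
  after byte 2 (0E): sum1=149, sum2=10
  after byte 3 (7C): sum1=18, sum2=28
  after byte 4 (64): sum1=118, sum2=146
  after byte 5 (2A): sum1=160, sum2=51
Checksum = sum2·256 + sum1 = 51·256 + 160 = 13216 = 0x33A0.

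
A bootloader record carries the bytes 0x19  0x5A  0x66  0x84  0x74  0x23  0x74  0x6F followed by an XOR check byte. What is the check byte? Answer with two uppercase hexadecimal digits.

ED

XOR the bytes together:
  start with 0x19
  0x19 ⊕ 0x5A = 0x43
  0x43 ⊕ 0x66 = 0x25
  0x25 ⊕ 0x84 = 0xA1
  0xA1 ⊕ 0x74 = 0xD5
  0xD5 ⊕ 0x23 = 0xF6
  0xF6 ⊕ 0x74 = 0x82
  0x82 ⊕ 0x6F = 0xED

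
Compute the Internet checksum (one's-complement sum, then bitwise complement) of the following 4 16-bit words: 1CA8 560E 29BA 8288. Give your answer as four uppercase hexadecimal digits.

One's-complement addition (fold any carry out of bit 15 back into bit 0):
  0x1CA8 + 0x560E = 0x072B6
  0x72B6 + 0x29BA = 0x09C70
  0x9C70 + 0x8288 = 0x11EF8 → wrap carry → 0x1EF9
One's-complement sum = 0x1EF9.
Checksum = ~0x1EF9 & 0xFFFF = 0xE106.

E106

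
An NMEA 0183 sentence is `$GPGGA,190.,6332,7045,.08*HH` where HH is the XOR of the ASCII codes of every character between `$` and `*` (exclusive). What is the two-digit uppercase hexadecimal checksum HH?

XOR the ASCII codes of the payload characters:
  'G' = 0x47 → acc = 0x47
  'P' = 0x50 → acc = 0x17
  'G' = 0x47 → acc = 0x50
  'G' = 0x47 → acc = 0x17
  'A' = 0x41 → acc = 0x56
  ',' = 0x2C → acc = 0x7A
  '1' = 0x31 → acc = 0x4B
  '9' = 0x39 → acc = 0x72
  '0' = 0x30 → acc = 0x42
  '.' = 0x2E → acc = 0x6C
  ',' = 0x2C → acc = 0x40
  '6' = 0x36 → acc = 0x76
  '3' = 0x33 → acc = 0x45
  '3' = 0x33 → acc = 0x76
  '2' = 0x32 → acc = 0x44
  ',' = 0x2C → acc = 0x68
  '7' = 0x37 → acc = 0x5F
  '0' = 0x30 → acc = 0x6F
  '4' = 0x34 → acc = 0x5B
  '5' = 0x35 → acc = 0x6E
  ',' = 0x2C → acc = 0x42
  '.' = 0x2E → acc = 0x6C
  '0' = 0x30 → acc = 0x5C
  '8' = 0x38 → acc = 0x64
Checksum = 0x64.

64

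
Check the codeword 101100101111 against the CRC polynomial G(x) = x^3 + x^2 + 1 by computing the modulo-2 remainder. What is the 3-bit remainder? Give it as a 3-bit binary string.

000

Modulo-2 division of 101100101111 by 1101:
  pos 0: 1011 XOR 1101 = 0110
  pos 1: 1100 XOR 1101 = 0001
  pos 4: 1010 XOR 1101 = 0111
  pos 5: 1111 XOR 1101 = 0010
  pos 7: 1011 XOR 1101 = 0110
  pos 8: 1101 XOR 1101 = 0000
Remainder = 000 (zero — the frame passes the CRC check).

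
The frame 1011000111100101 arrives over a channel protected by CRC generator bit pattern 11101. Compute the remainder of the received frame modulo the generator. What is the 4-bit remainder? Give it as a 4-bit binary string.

Modulo-2 division of 1011000111100101 by 11101:
  pos 0: 10110 XOR 11101 = 01011
  pos 1: 10110 XOR 11101 = 01011
  pos 2: 10110 XOR 11101 = 01011
  pos 3: 10111 XOR 11101 = 01010
  pos 4: 10101 XOR 11101 = 01000
  pos 5: 10001 XOR 11101 = 01100
  pos 6: 11001 XOR 11101 = 00100
  pos 8: 10000 XOR 11101 = 01101
  pos 9: 11011 XOR 11101 = 00110
  pos 11: 11001 XOR 11101 = 00100
Remainder = 0100 (nonzero — an error is detected).

0100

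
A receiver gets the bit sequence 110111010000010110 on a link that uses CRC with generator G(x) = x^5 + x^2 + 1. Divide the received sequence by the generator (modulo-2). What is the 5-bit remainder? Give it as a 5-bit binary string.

00000

Modulo-2 division of 110111010000010110 by 100101:
  pos 0: 110111 XOR 100101 = 010010
  pos 1: 100100 XOR 100101 = 000001
  pos 6: 110000 XOR 100101 = 010101
  pos 7: 101010 XOR 100101 = 001111
  pos 9: 111110 XOR 100101 = 011011
  pos 10: 110111 XOR 100101 = 010010
  pos 11: 100101 XOR 100101 = 000000
Remainder = 00000 (zero — the frame passes the CRC check).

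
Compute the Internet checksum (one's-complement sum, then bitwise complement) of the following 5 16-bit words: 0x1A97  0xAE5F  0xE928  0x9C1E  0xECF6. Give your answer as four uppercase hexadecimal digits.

C4CA

One's-complement addition (fold any carry out of bit 15 back into bit 0):
  0x1A97 + 0xAE5F = 0x0C8F6
  0xC8F6 + 0xE928 = 0x1B21E → wrap carry → 0xB21F
  0xB21F + 0x9C1E = 0x14E3D → wrap carry → 0x4E3E
  0x4E3E + 0xECF6 = 0x13B34 → wrap carry → 0x3B35
One's-complement sum = 0x3B35.
Checksum = ~0x3B35 & 0xFFFF = 0xC4CA.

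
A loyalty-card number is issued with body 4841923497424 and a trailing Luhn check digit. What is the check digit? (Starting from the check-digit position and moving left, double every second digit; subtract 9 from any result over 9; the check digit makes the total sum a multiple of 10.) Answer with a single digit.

0

Partial digits right→left: 4 2 4 7 9 4 3 2 9 1 4 8 4
Double every second digit counting from the check-digit position (so the 1st, 3rd, 5th, ... of the partial from the right).
  doubled (with −9 where >9): 8 8 9 6 9 8 8 → sum 56
  kept as-is: 2 7 4 2 1 8 → sum 24
Total = 56 + 24 = 80.
Check digit = (10 − (80 mod 10)) mod 10 = 0.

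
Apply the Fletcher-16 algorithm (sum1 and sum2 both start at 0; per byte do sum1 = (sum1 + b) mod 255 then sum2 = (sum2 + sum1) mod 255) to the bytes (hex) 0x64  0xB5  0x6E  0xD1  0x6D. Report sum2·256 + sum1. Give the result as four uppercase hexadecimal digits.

Running sums (mod 255):
  after byte 0 (0x64): sum1=100, sum2=100
  after byte 1 (0xB5): sum1=26, sum2=126
  after byte 2 (0x6E): sum1=136, sum2=7
  after byte 3 (0xD1): sum1=90, sum2=97
  after byte 4 (0x6D): sum1=199, sum2=41
Checksum = sum2·256 + sum1 = 41·256 + 199 = 10695 = 0x29C7.

29C7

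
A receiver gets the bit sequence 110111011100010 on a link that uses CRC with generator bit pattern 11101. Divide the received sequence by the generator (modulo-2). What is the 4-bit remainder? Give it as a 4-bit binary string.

Modulo-2 division of 110111011100010 by 11101:
  pos 0: 11011 XOR 11101 = 00110
  pos 2: 11010 XOR 11101 = 00111
  pos 4: 11111 XOR 11101 = 00010
  pos 7: 10100 XOR 11101 = 01001
  pos 8: 10010 XOR 11101 = 01111
  pos 9: 11111 XOR 11101 = 00010
Remainder = 0100 (nonzero — an error is detected).

0100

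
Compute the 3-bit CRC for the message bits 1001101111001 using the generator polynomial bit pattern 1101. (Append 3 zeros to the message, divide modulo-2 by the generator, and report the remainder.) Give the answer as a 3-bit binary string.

Append 3 zeros: 1001101111001000. Divide by 1101 (XOR where the leading bit is 1):
  pos 0: 1001 XOR 1101 = 0100
  pos 1: 1001 XOR 1101 = 0100
  pos 2: 1000 XOR 1101 = 0101
  pos 3: 1011 XOR 1101 = 0110
  pos 4: 1101 XOR 1101 = 0000
  pos 8: 1100 XOR 1101 = 0001
  pos 11: 1100 XOR 1101 = 0001
Remainder (last 3 bits) = 010. This is the CRC / FCS.

010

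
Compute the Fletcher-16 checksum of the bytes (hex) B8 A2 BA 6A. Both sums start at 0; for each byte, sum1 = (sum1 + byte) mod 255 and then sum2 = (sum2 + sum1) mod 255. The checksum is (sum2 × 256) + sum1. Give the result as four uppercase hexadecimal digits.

AA80

Running sums (mod 255):
  after byte 0 (B8): sum1=184, sum2=184
  after byte 1 (A2): sum1=91, sum2=20
  after byte 2 (BA): sum1=22, sum2=42
  after byte 3 (6A): sum1=128, sum2=170
Checksum = sum2·256 + sum1 = 170·256 + 128 = 43648 = 0xAA80.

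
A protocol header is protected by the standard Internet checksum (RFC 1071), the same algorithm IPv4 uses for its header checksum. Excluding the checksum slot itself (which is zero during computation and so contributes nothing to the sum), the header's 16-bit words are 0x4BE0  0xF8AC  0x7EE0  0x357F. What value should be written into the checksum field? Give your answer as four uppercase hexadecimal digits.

0713

One's-complement addition (fold any carry out of bit 15 back into bit 0):
  0x4BE0 + 0xF8AC = 0x1448C → wrap carry → 0x448D
  0x448D + 0x7EE0 = 0x0C36D
  0xC36D + 0x357F = 0x0F8EC
One's-complement sum = 0xF8EC.
Checksum = ~0xF8EC & 0xFFFF = 0x0713.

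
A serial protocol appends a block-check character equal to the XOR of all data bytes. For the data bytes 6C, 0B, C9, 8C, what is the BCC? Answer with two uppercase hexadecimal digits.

22

XOR the bytes together:
  start with 0x6C
  0x6C ⊕ 0x0B = 0x67
  0x67 ⊕ 0xC9 = 0xAE
  0xAE ⊕ 0x8C = 0x22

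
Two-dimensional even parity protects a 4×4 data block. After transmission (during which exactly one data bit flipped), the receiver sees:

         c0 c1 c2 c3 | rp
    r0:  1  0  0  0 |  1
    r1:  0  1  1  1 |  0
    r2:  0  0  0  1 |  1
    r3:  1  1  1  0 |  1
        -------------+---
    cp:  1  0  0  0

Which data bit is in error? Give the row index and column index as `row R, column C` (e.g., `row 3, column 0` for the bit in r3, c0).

Recompute each row's even parity and compare to rp:
  r0: data parity 1, sent rp 1 → ok
  r1: data parity 1, sent rp 0 → mismatch
  r2: data parity 1, sent rp 1 → ok
  r3: data parity 1, sent rp 1 → ok
Recompute each column's even parity and compare to cp:
  c0: data parity 0, sent cp 1 → mismatch
  c1: data parity 0, sent cp 0 → ok
  c2: data parity 0, sent cp 0 → ok
  c3: data parity 0, sent cp 0 → ok
Exactly one row (r1) and one column (c0) fail → the flipped bit is at their intersection.

row 1, column 0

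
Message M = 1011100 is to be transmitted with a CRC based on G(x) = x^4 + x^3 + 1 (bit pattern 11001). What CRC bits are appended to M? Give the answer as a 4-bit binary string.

1100

Append 4 zeros: 10111000000. Divide by 11001 (XOR where the leading bit is 1):
  pos 0: 10111 XOR 11001 = 01110
  pos 1: 11100 XOR 11001 = 00101
  pos 3: 10100 XOR 11001 = 01101
  pos 4: 11010 XOR 11001 = 00011
Remainder (last 4 bits) = 1100. This is the CRC / FCS.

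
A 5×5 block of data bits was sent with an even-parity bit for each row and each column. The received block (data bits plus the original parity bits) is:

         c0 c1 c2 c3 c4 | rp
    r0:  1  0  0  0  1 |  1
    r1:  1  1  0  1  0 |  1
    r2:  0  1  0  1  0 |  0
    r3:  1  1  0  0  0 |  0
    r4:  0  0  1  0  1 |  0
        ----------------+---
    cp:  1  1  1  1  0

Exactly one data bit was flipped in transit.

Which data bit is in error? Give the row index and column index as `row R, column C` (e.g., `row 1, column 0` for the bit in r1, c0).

row 0, column 3

Recompute each row's even parity and compare to rp:
  r0: data parity 0, sent rp 1 → mismatch
  r1: data parity 1, sent rp 1 → ok
  r2: data parity 0, sent rp 0 → ok
  r3: data parity 0, sent rp 0 → ok
  r4: data parity 0, sent rp 0 → ok
Recompute each column's even parity and compare to cp:
  c0: data parity 1, sent cp 1 → ok
  c1: data parity 1, sent cp 1 → ok
  c2: data parity 1, sent cp 1 → ok
  c3: data parity 0, sent cp 1 → mismatch
  c4: data parity 0, sent cp 0 → ok
Exactly one row (r0) and one column (c3) fail → the flipped bit is at their intersection.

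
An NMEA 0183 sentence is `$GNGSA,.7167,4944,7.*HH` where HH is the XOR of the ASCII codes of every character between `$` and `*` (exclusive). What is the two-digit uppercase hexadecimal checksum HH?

4D

XOR the ASCII codes of the payload characters:
  'G' = 0x47 → acc = 0x47
  'N' = 0x4E → acc = 0x09
  'G' = 0x47 → acc = 0x4E
  'S' = 0x53 → acc = 0x1D
  'A' = 0x41 → acc = 0x5C
  ',' = 0x2C → acc = 0x70
  '.' = 0x2E → acc = 0x5E
  '7' = 0x37 → acc = 0x69
  '1' = 0x31 → acc = 0x58
  '6' = 0x36 → acc = 0x6E
  '7' = 0x37 → acc = 0x59
  ',' = 0x2C → acc = 0x75
  '4' = 0x34 → acc = 0x41
  '9' = 0x39 → acc = 0x78
  '4' = 0x34 → acc = 0x4C
  '4' = 0x34 → acc = 0x78
  ',' = 0x2C → acc = 0x54
  '7' = 0x37 → acc = 0x63
  '.' = 0x2E → acc = 0x4D
Checksum = 0x4D.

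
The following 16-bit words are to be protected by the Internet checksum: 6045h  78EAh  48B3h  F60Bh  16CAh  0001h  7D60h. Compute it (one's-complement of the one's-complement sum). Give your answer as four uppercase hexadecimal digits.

One's-complement addition (fold any carry out of bit 15 back into bit 0):
  0x6045 + 0x78EA = 0x0D92F
  0xD92F + 0x48B3 = 0x121E2 → wrap carry → 0x21E3
  0x21E3 + 0xF60B = 0x117EE → wrap carry → 0x17EF
  0x17EF + 0x16CA = 0x02EB9
  0x2EB9 + 0x0001 = 0x02EBA
  0x2EBA + 0x7D60 = 0x0AC1A
One's-complement sum = 0xAC1A.
Checksum = ~0xAC1A & 0xFFFF = 0x53E5.

53E5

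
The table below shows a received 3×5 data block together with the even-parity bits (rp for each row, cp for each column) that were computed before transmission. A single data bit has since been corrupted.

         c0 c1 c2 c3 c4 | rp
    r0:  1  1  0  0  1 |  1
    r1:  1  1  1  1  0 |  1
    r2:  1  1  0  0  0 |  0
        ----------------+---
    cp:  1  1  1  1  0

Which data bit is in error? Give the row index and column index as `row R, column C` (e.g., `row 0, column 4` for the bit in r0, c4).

row 1, column 4

Recompute each row's even parity and compare to rp:
  r0: data parity 1, sent rp 1 → ok
  r1: data parity 0, sent rp 1 → mismatch
  r2: data parity 0, sent rp 0 → ok
Recompute each column's even parity and compare to cp:
  c0: data parity 1, sent cp 1 → ok
  c1: data parity 1, sent cp 1 → ok
  c2: data parity 1, sent cp 1 → ok
  c3: data parity 1, sent cp 1 → ok
  c4: data parity 1, sent cp 0 → mismatch
Exactly one row (r1) and one column (c4) fail → the flipped bit is at their intersection.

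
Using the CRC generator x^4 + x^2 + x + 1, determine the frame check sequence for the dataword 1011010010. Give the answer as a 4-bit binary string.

1000

Append 4 zeros: 10110100100000. Divide by 10111 (XOR where the leading bit is 1):
  pos 0: 10110 XOR 10111 = 00001
  pos 4: 11001 XOR 10111 = 01110
  pos 5: 11100 XOR 10111 = 01011
  pos 6: 10110 XOR 10111 = 00001
Remainder (last 4 bits) = 1000. This is the CRC / FCS.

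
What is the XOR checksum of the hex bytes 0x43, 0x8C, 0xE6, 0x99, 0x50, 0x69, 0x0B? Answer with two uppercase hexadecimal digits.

82

XOR the bytes together:
  start with 0x43
  0x43 ⊕ 0x8C = 0xCF
  0xCF ⊕ 0xE6 = 0x29
  0x29 ⊕ 0x99 = 0xB0
  0xB0 ⊕ 0x50 = 0xE0
  0xE0 ⊕ 0x69 = 0x89
  0x89 ⊕ 0x0B = 0x82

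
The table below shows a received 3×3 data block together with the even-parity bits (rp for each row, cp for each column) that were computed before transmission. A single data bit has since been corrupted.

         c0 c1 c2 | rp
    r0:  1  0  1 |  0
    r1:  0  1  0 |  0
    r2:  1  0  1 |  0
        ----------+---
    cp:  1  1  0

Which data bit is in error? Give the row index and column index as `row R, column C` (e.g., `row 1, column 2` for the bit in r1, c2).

Recompute each row's even parity and compare to rp:
  r0: data parity 0, sent rp 0 → ok
  r1: data parity 1, sent rp 0 → mismatch
  r2: data parity 0, sent rp 0 → ok
Recompute each column's even parity and compare to cp:
  c0: data parity 0, sent cp 1 → mismatch
  c1: data parity 1, sent cp 1 → ok
  c2: data parity 0, sent cp 0 → ok
Exactly one row (r1) and one column (c0) fail → the flipped bit is at their intersection.

row 1, column 0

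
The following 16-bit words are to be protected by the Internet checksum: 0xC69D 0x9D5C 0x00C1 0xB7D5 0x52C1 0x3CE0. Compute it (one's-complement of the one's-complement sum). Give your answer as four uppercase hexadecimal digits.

One's-complement addition (fold any carry out of bit 15 back into bit 0):
  0xC69D + 0x9D5C = 0x163F9 → wrap carry → 0x63FA
  0x63FA + 0x00C1 = 0x064BB
  0x64BB + 0xB7D5 = 0x11C90 → wrap carry → 0x1C91
  0x1C91 + 0x52C1 = 0x06F52
  0x6F52 + 0x3CE0 = 0x0AC32
One's-complement sum = 0xAC32.
Checksum = ~0xAC32 & 0xFFFF = 0x53CD.

53CD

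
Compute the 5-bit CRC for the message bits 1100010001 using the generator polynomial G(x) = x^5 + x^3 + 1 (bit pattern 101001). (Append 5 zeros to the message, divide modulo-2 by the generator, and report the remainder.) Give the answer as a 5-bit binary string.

00010

Append 5 zeros: 110001000100000. Divide by 101001 (XOR where the leading bit is 1):
  pos 0: 110001 XOR 101001 = 011000
  pos 1: 110000 XOR 101001 = 011001
  pos 2: 110010 XOR 101001 = 011011
  pos 3: 110110 XOR 101001 = 011111
  pos 4: 111111 XOR 101001 = 010110
  pos 5: 101100 XOR 101001 = 000101
  pos 8: 101000 XOR 101001 = 000001
Remainder (last 5 bits) = 00010. This is the CRC / FCS.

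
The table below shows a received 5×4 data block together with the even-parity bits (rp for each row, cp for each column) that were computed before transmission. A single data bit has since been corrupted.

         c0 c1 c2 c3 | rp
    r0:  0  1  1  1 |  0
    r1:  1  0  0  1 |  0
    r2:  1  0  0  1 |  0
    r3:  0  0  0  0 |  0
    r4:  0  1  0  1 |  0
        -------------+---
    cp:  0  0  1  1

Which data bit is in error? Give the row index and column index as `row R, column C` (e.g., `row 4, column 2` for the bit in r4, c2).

Recompute each row's even parity and compare to rp:
  r0: data parity 1, sent rp 0 → mismatch
  r1: data parity 0, sent rp 0 → ok
  r2: data parity 0, sent rp 0 → ok
  r3: data parity 0, sent rp 0 → ok
  r4: data parity 0, sent rp 0 → ok
Recompute each column's even parity and compare to cp:
  c0: data parity 0, sent cp 0 → ok
  c1: data parity 0, sent cp 0 → ok
  c2: data parity 1, sent cp 1 → ok
  c3: data parity 0, sent cp 1 → mismatch
Exactly one row (r0) and one column (c3) fail → the flipped bit is at their intersection.

row 0, column 3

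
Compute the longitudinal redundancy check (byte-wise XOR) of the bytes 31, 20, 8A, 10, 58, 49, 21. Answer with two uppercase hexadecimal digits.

XOR the bytes together:
  start with 0x31
  0x31 ⊕ 0x20 = 0x11
  0x11 ⊕ 0x8A = 0x9B
  0x9B ⊕ 0x10 = 0x8B
  0x8B ⊕ 0x58 = 0xD3
  0xD3 ⊕ 0x49 = 0x9A
  0x9A ⊕ 0x21 = 0xBB

BB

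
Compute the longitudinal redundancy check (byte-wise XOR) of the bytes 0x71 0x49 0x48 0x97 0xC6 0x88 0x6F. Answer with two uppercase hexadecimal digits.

XOR the bytes together:
  start with 0x71
  0x71 ⊕ 0x49 = 0x38
  0x38 ⊕ 0x48 = 0x70
  0x70 ⊕ 0x97 = 0xE7
  0xE7 ⊕ 0xC6 = 0x21
  0x21 ⊕ 0x88 = 0xA9
  0xA9 ⊕ 0x6F = 0xC6

C6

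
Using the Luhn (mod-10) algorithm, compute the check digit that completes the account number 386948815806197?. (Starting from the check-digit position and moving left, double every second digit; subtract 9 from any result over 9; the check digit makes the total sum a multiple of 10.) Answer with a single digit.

Partial digits right→left: 7 9 1 6 0 8 5 1 8 8 4 9 6 8 3
Double every second digit counting from the check-digit position (so the 1st, 3rd, 5th, ... of the partial from the right).
  doubled (with −9 where >9): 5 2 0 1 7 8 3 6 → sum 32
  kept as-is: 9 6 8 1 8 9 8 → sum 49
Total = 32 + 49 = 81.
Check digit = (10 − (81 mod 10)) mod 10 = 9.

9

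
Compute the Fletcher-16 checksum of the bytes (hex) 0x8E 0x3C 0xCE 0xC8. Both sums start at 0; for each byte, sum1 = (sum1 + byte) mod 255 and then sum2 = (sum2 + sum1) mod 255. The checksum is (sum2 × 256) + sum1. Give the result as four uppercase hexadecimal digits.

5562

Running sums (mod 255):
  after byte 0 (0x8E): sum1=142, sum2=142
  after byte 1 (0x3C): sum1=202, sum2=89
  after byte 2 (0xCE): sum1=153, sum2=242
  after byte 3 (0xC8): sum1=98, sum2=85
Checksum = sum2·256 + sum1 = 85·256 + 98 = 21858 = 0x5562.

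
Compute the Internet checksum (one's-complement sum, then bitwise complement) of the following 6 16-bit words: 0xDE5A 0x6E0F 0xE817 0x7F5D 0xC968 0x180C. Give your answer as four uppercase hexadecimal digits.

One's-complement addition (fold any carry out of bit 15 back into bit 0):
  0xDE5A + 0x6E0F = 0x14C69 → wrap carry → 0x4C6A
  0x4C6A + 0xE817 = 0x13481 → wrap carry → 0x3482
  0x3482 + 0x7F5D = 0x0B3DF
  0xB3DF + 0xC968 = 0x17D47 → wrap carry → 0x7D48
  0x7D48 + 0x180C = 0x09554
One's-complement sum = 0x9554.
Checksum = ~0x9554 & 0xFFFF = 0x6AAB.

6AAB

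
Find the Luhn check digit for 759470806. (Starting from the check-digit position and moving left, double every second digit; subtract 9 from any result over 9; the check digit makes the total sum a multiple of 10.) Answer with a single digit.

2

Partial digits right→left: 6 0 8 0 7 4 9 5 7
Double every second digit counting from the check-digit position (so the 1st, 3rd, 5th, ... of the partial from the right).
  doubled (with −9 where >9): 3 7 5 9 5 → sum 29
  kept as-is: 0 0 4 5 → sum 9
Total = 29 + 9 = 38.
Check digit = (10 − (38 mod 10)) mod 10 = 2.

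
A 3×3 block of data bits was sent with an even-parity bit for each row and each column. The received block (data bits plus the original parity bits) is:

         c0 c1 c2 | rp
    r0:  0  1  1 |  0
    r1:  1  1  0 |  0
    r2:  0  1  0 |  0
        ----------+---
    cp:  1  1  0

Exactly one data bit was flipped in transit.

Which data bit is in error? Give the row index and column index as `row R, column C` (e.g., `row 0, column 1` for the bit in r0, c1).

row 2, column 2

Recompute each row's even parity and compare to rp:
  r0: data parity 0, sent rp 0 → ok
  r1: data parity 0, sent rp 0 → ok
  r2: data parity 1, sent rp 0 → mismatch
Recompute each column's even parity and compare to cp:
  c0: data parity 1, sent cp 1 → ok
  c1: data parity 1, sent cp 1 → ok
  c2: data parity 1, sent cp 0 → mismatch
Exactly one row (r2) and one column (c2) fail → the flipped bit is at their intersection.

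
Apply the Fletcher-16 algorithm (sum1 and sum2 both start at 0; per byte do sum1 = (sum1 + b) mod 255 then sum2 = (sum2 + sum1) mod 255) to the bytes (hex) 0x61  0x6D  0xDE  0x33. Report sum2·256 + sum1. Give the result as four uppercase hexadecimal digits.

Running sums (mod 255):
  after byte 0 (0x61): sum1=97, sum2=97
  after byte 1 (0x6D): sum1=206, sum2=48
  after byte 2 (0xDE): sum1=173, sum2=221
  after byte 3 (0x33): sum1=224, sum2=190
Checksum = sum2·256 + sum1 = 190·256 + 224 = 48864 = 0xBEE0.

BEE0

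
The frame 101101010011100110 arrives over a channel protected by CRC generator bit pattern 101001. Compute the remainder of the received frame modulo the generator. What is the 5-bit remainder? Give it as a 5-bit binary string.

00000

Modulo-2 division of 101101010011100110 by 101001:
  pos 0: 101101 XOR 101001 = 000100
  pos 3: 100010 XOR 101001 = 001011
  pos 5: 101101 XOR 101001 = 000100
  pos 8: 100110 XOR 101001 = 001111
  pos 10: 111101 XOR 101001 = 010100
  pos 11: 101001 XOR 101001 = 000000
Remainder = 00000 (zero — the frame passes the CRC check).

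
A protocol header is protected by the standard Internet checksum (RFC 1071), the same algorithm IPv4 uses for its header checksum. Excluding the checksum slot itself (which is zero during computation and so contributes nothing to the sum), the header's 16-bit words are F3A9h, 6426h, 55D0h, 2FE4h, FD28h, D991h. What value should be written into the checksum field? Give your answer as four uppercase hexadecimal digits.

4BC0

One's-complement addition (fold any carry out of bit 15 back into bit 0):
  0xF3A9 + 0x6426 = 0x157CF → wrap carry → 0x57D0
  0x57D0 + 0x55D0 = 0x0ADA0
  0xADA0 + 0x2FE4 = 0x0DD84
  0xDD84 + 0xFD28 = 0x1DAAC → wrap carry → 0xDAAD
  0xDAAD + 0xD991 = 0x1B43E → wrap carry → 0xB43F
One's-complement sum = 0xB43F.
Checksum = ~0xB43F & 0xFFFF = 0x4BC0.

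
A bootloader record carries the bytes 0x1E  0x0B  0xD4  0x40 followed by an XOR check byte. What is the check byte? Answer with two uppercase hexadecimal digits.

81

XOR the bytes together:
  start with 0x1E
  0x1E ⊕ 0x0B = 0x15
  0x15 ⊕ 0xD4 = 0xC1
  0xC1 ⊕ 0x40 = 0x81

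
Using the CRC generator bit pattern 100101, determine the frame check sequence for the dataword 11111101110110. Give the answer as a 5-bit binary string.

00111

Append 5 zeros: 1111110111011000000. Divide by 100101 (XOR where the leading bit is 1):
  pos 0: 111111 XOR 100101 = 011010
  pos 1: 110100 XOR 100101 = 010001
  pos 2: 100011 XOR 100101 = 000110
  pos 5: 110110 XOR 100101 = 010011
  pos 6: 100111 XOR 100101 = 000010
  pos 10: 101000 XOR 100101 = 001101
  pos 12: 110100 XOR 100101 = 010001
  pos 13: 100010 XOR 100101 = 000111
Remainder (last 5 bits) = 00111. This is the CRC / FCS.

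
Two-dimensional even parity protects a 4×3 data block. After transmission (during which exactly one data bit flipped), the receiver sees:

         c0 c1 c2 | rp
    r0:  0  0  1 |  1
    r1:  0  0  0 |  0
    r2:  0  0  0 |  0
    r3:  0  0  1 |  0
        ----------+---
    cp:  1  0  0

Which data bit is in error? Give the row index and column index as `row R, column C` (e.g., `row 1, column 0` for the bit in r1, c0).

Recompute each row's even parity and compare to rp:
  r0: data parity 1, sent rp 1 → ok
  r1: data parity 0, sent rp 0 → ok
  r2: data parity 0, sent rp 0 → ok
  r3: data parity 1, sent rp 0 → mismatch
Recompute each column's even parity and compare to cp:
  c0: data parity 0, sent cp 1 → mismatch
  c1: data parity 0, sent cp 0 → ok
  c2: data parity 0, sent cp 0 → ok
Exactly one row (r3) and one column (c0) fail → the flipped bit is at their intersection.

row 3, column 0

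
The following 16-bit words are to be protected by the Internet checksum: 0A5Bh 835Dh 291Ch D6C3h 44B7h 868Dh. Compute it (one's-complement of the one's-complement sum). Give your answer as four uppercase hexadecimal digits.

One's-complement addition (fold any carry out of bit 15 back into bit 0):
  0x0A5B + 0x835D = 0x08DB8
  0x8DB8 + 0x291C = 0x0B6D4
  0xB6D4 + 0xD6C3 = 0x18D97 → wrap carry → 0x8D98
  0x8D98 + 0x44B7 = 0x0D24F
  0xD24F + 0x868D = 0x158DC → wrap carry → 0x58DD
One's-complement sum = 0x58DD.
Checksum = ~0x58DD & 0xFFFF = 0xA722.

A722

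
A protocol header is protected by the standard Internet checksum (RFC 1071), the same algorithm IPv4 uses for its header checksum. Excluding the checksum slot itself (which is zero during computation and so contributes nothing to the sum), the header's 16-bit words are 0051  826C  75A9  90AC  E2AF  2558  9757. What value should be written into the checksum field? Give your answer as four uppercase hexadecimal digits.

One's-complement addition (fold any carry out of bit 15 back into bit 0):
  0x0051 + 0x826C = 0x082BD
  0x82BD + 0x75A9 = 0x0F866
  0xF866 + 0x90AC = 0x18912 → wrap carry → 0x8913
  0x8913 + 0xE2AF = 0x16BC2 → wrap carry → 0x6BC3
  0x6BC3 + 0x2558 = 0x0911B
  0x911B + 0x9757 = 0x12872 → wrap carry → 0x2873
One's-complement sum = 0x2873.
Checksum = ~0x2873 & 0xFFFF = 0xD78C.

D78C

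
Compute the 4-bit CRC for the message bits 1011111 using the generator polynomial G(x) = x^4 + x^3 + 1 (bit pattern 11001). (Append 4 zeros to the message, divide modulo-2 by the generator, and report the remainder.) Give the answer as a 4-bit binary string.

1110

Append 4 zeros: 10111110000. Divide by 11001 (XOR where the leading bit is 1):
  pos 0: 10111 XOR 11001 = 01110
  pos 1: 11101 XOR 11001 = 00100
  pos 3: 10010 XOR 11001 = 01011
  pos 4: 10110 XOR 11001 = 01111
  pos 5: 11110 XOR 11001 = 00111
Remainder (last 4 bits) = 1110. This is the CRC / FCS.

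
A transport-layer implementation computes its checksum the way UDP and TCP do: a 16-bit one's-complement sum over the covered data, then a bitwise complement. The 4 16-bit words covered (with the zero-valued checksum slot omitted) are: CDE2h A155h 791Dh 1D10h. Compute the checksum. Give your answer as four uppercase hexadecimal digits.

FA99

One's-complement addition (fold any carry out of bit 15 back into bit 0):
  0xCDE2 + 0xA155 = 0x16F37 → wrap carry → 0x6F38
  0x6F38 + 0x791D = 0x0E855
  0xE855 + 0x1D10 = 0x10565 → wrap carry → 0x0566
One's-complement sum = 0x0566.
Checksum = ~0x0566 & 0xFFFF = 0xFA99.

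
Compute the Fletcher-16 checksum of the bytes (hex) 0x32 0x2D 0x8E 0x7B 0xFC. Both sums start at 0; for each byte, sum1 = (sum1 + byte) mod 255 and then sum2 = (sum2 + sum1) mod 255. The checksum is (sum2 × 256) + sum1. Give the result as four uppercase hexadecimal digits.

Running sums (mod 255):
  after byte 0 (0x32): sum1=50, sum2=50
  after byte 1 (0x2D): sum1=95, sum2=145
  after byte 2 (0x8E): sum1=237, sum2=127
  after byte 3 (0x7B): sum1=105, sum2=232
  after byte 4 (0xFC): sum1=102, sum2=79
Checksum = sum2·256 + sum1 = 79·256 + 102 = 20326 = 0x4F66.

4F66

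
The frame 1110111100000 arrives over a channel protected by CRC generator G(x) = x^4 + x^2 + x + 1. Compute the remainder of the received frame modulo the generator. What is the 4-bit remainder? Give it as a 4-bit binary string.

0111

Modulo-2 division of 1110111100000 by 10111:
  pos 0: 11101 XOR 10111 = 01010
  pos 1: 10101 XOR 10111 = 00010
  pos 4: 10110 XOR 10111 = 00001
  pos 8: 10000 XOR 10111 = 00111
Remainder = 0111 (nonzero — an error is detected).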